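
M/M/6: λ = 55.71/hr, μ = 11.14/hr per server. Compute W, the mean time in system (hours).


a = 5.0009; ρ = 0.8335; P₀ = 0.004506
Lq = P₀·a^c·ρ/(c!(1−ρ)²) = 2.94237
Wq = Lq/λ = 2.94237/55.71 = 0.05282 hr
W = Wq + 1/μ = 0.05282 + 0.08977 = 0.14258 hr

Final: 0.14258 hr


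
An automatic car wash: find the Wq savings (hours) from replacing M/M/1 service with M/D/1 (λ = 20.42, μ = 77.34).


ρ = 20.42/77.34 = 0.2640
Wq(M/M/1) = ρ/(μ−λ) = 0.2640/56.92 = 0.004639 hr
Wq(M/D/1) = ρ/(2(μ−λ)) = 0.002319 hr
Savings = 0.004639 − 0.002319 = 0.002319 hr

Final: 0.002319 hr


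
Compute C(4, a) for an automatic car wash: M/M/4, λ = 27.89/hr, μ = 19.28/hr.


a = λ/μ = 1.4466; ρ = a/4 = 0.3616
P₀ = 0.233470 (from M/M/c formula)
C(c,a) = [a^c/(c!(1−ρ))]·P₀ = [4.37891/(24·0.6384)]·0.233470
= 0.28582·0.233470 = 0.066730

Final: 0.066730


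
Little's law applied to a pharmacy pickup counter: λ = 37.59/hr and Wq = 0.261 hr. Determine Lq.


Lq = λWq = 37.59·0.261 = 9.8110

Final: 9.8110


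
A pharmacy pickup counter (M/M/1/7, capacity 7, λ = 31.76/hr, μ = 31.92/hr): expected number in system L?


ρ = 31.76/31.92 = 0.9950
L = ρ[1 − (K+1)ρ^K + Kρ^(K+1)] / [(1−ρ)(1−ρ^(K+1))]
Numerator: 0.9950·(1 − 8·0.965436 + 7·0.960596) = 0.0006861
Denominator: (0.005013)·(0.039404) = 0.0001975
L = 0.0006861/0.0001975 = 3.4736

Final: 3.4736


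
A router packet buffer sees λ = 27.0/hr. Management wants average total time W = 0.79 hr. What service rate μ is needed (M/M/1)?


W = 1/(μ−λ) ⇒ μ − λ = 1/W = 1/0.79 = 1.2658
μ = λ + 1/W = 27.0 + 1.2658 = 28.2658 per hr

Final: 28.2658 /hr


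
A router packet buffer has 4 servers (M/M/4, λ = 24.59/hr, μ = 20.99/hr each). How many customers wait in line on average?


a = λ/μ = 1.1715; ρ = a/4 = 0.2929
P₀ = 0.308958
Lq = P₀·a^c·ρ / (c!·(1−ρ)²) = 0.308958·1.88358·0.2929/(24·0.50002)
= 0.01420

Final: 0.01420


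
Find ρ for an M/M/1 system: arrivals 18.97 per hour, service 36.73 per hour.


ρ = λ/μ = 18.97/36.73 = 0.5165

Final: 0.5165


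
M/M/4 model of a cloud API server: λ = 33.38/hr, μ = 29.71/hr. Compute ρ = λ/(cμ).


ρ = λ/(cμ) = 33.38/(4·29.71) = 33.38/118.84 = 0.2809

Final: 0.2809


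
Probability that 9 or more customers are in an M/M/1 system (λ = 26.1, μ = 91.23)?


ρ = 26.1/91.23 = 0.2861
P(N ≥ n) = ρ^n = 0.2861^9 = 0.00001284

Final: 0.00001284


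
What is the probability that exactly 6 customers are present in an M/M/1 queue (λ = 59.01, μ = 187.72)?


ρ = 59.01/187.72 = 0.3144
P_n = (1−ρ)·ρ^n = (1 − 0.3144)·0.3144^6 = 0.6856·0.0009649 = 0.0006616

Final: 0.0006616


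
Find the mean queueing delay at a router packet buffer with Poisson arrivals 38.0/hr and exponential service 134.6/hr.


ρ = 38.0/134.6 = 0.2823
Wq = ρ/(μ−λ) = 0.2823/(134.6 − 38.0) = 0.2823/96.60 = 0.002923 hr

Final: 0.002923 hr


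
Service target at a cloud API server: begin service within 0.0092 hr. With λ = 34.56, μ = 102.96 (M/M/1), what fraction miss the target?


ρ = 34.56/102.96 = 0.3357
P(Wq > t) = ρ·e^{−(μ−λ)t} = 0.3357·e^{−0.6293}
= 0.3357·0.532975 = 0.178901

Final: 0.178901


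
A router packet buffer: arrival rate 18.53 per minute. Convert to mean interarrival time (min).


Mean interarrival time = 1/λ = 1/18.53 minute = 0.05397 minute
In minutes: 0.05397 × 1 = 0.05397 min

Final: 0.05397 min


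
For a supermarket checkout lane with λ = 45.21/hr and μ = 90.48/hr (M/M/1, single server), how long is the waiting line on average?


ρ = 45.21/90.48 = 0.4997
Lq = ρ²/(1−ρ) = 0.2497/0.5003 = 0.4990

Final: 0.4990


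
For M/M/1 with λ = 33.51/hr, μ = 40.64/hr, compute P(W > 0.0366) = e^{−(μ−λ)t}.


W ~ Exponential(μ−λ) for M/M/1.
μ − λ = 40.64 − 33.51 = 7.1300
P(W > t) = e^{−(μ−λ)t} = e^{−0.2610} = 0.770313

Final: 0.770313


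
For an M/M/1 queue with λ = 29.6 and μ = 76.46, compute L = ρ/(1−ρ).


ρ = λ/μ = 29.6/76.46 = 0.3871
L = ρ/(1−ρ) = 0.3871/(1 − 0.3871) = 0.3871/0.6129 = 0.6317

Final: 0.6317


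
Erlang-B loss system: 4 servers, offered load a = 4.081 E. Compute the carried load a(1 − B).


B(4,4.081) = 0.318440 (Erlang-B)
Carried load = a(1 − B) = 4.081·(1 − 0.318440) = 4.081·0.681560 = 2.7814 E

Final: 2.7814 Erlangs


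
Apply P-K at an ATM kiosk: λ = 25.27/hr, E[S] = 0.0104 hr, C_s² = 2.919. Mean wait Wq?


ρ = λ·E[S] = 25.27·0.0104 = 0.2628
E[S²] = E[S]²(1+C_s²) = 0.0104²·(1+2.919) = 0.0004239
Wq = λ·E[S²]/(2(1−ρ)) = 25.27·0.0004239/(2·0.7372) = 0.007265 hr

Final: 0.007265 hr


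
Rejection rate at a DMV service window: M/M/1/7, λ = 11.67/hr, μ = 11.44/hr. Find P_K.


ρ = λ/μ = 11.67/11.44 = 1.0201
P_K = (1−ρ)ρ^K/(1−ρ^(K+1)) = (-0.02010·1.149513)/(1 − 1.172624)
= -0.023111/-0.172624 = 0.133880

Final: 0.133880


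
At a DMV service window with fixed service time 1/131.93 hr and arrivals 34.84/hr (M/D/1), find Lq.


ρ = 34.84/131.93 = 0.2641
M/D/1: Lq = ρ²/(2(1−ρ)) = 0.06974/(2·0.7359) = 0.04738

Final: 0.04738


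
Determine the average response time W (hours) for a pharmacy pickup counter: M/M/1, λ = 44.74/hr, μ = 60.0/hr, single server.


W = 1/(μ−λ) = 1/(60.0 − 44.74) = 1/15.26 = 0.06553 hr

Final: 0.06553 hr


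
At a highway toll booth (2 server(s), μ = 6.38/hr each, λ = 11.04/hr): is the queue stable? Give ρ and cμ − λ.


Total capacity cμ = 2·6.38 = 12.76/hr
ρ = λ/(cμ) = 11.04/12.76 = 0.8652
Stable ⇔ ρ < 1: YES
Spare capacity = cμ − λ = 12.76 − 11.04 = 1.72/hr

Final: ρ = 0.8652; stable; margin = 1.72/hr


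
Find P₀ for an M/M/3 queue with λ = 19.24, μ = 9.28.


a = λ/μ = 19.24/9.28 = 2.0733; ρ = a/c = 0.6911
Σ_{k=0}^{2} a^k/k! (terms k=0..2) = 1.00000 + 2.07328 + 2.14924 = 5.22251
Tail: a^3/(3!(1−ρ)) = 8.91192/(6·0.3089) = 4.80829
P₀ = 1/(5.22251 + 4.80829) = 1/10.03080 = 0.099693

Final: 0.099693


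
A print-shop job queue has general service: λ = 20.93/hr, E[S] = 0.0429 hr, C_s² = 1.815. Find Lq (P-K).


ρ = λ·E[S] = 20.93·0.0429 = 0.8979
Lq = ρ²(1+C_s²)/(2(1−ρ)) = 0.8062·(1+1.815)/(2·0.1021)
= 0.8062·2.8150/0.2042 = 11.11381

Final: 11.11381


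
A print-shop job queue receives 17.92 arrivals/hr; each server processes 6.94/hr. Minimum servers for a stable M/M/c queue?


Stability requires cμ > λ ⇔ c > λ/μ.
λ/μ = 17.92/6.94 = 2.5821
Minimum integer c = ⌊2.5821⌋ + 1 = 3
Check: 3·6.94 = 20.82 > 17.92, while 2·6.94 = 13.88 ≤ 17.92

Final: 3 servers


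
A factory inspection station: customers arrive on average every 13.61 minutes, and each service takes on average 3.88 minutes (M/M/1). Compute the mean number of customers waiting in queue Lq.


λ = 60/13.61 = 4.4085 /hr
μ = 60/3.88 = 15.4639 /hr
ρ = λ/μ = 4.4085/15.4639 = 0.2851
Lq = ρ²/(1−ρ) = 0.08127/0.7149 = 0.1137

Final: 0.1137


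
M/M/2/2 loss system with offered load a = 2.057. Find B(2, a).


B(c,a) = (a^c/c!) / Σ_{k=0}^{c} a^k/k!
a^2/2! = 2.115625
Σ terms (k=0..2): 1.00000 + 2.05700 + 2.11562 = 5.172624
B = 2.115625/5.172624 = 0.409004

Final: 0.409004


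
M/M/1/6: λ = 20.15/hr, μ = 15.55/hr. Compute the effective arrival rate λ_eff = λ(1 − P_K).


ρ = 1.2958; P_K = (1−ρ)ρ^6/(1−ρ^7) = 0.272745
λ_eff = λ(1 − P_K) = 20.15·(1 − 0.272745) = 20.15·0.727255 = 14.6542 /hr

Final: 14.6542 /hr


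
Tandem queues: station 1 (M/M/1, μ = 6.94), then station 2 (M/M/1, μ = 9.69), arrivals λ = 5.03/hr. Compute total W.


Each node sees arrival rate λ = 5.03/hr (tandem ⇒ throughput preserved).
W₁ = 1/(μ₁−λ) = 1/(6.94−5.03) = 0.52356 hr
W₂ = 1/(μ₂−λ) = 1/(9.69−5.03) = 0.21459 hr
W_total = W₁ + W₂ = 0.52356 + 0.21459 = 0.73815 hr

Final: 0.73815 hr


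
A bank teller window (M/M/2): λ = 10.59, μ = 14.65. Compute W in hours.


a = 0.7229; ρ = 0.3614; P₀ = 0.469040
Lq = P₀·a^c·ρ/(c!(1−ρ)²) = 0.10862
Wq = Lq/λ = 0.10862/10.59 = 0.01026 hr
W = Wq + 1/μ = 0.01026 + 0.06826 = 0.07852 hr

Final: 0.07852 hr


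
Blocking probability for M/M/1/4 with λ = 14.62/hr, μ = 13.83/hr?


ρ = λ/μ = 14.62/13.83 = 1.0571
P_K = (1−ρ)ρ^K/(1−ρ^(K+1)) = (-0.05712·1.248823)/(1 − 1.320158)
= -0.071335/-0.320158 = 0.222813

Final: 0.222813


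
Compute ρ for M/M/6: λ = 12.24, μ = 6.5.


ρ = λ/(cμ) = 12.24/(6·6.5) = 12.24/39.00 = 0.3138

Final: 0.3138


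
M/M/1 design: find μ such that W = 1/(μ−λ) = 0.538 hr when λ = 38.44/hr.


W = 1/(μ−λ) ⇒ μ − λ = 1/W = 1/0.538 = 1.8587
μ = λ + 1/W = 38.44 + 1.8587 = 40.2987 per hr

Final: 40.2987 /hr


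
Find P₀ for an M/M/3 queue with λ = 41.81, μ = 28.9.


a = λ/μ = 41.81/28.9 = 1.4467; ρ = a/c = 0.4822
Σ_{k=0}^{2} a^k/k! (terms k=0..2) = 1.00000 + 1.44671 + 1.04649 = 3.49320
Tail: a^3/(3!(1−ρ)) = 3.02794/(6·0.5178) = 0.97469
P₀ = 1/(3.49320 + 0.97469) = 1/4.46789 = 0.223819

Final: 0.223819


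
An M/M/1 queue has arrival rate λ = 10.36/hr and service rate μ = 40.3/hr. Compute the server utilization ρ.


ρ = λ/μ = 10.36/40.3 = 0.2571

Final: 0.2571


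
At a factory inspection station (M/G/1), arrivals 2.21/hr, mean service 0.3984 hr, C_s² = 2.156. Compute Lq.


ρ = λ·E[S] = 2.21·0.3984 = 0.8805
Lq = ρ²(1+C_s²)/(2(1−ρ)) = 0.7752·(1+2.156)/(2·0.1195)
= 0.7752·3.1560/0.2391 = 10.23367

Final: 10.23367


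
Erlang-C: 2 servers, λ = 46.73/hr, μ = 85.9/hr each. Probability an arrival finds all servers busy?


a = λ/μ = 0.5440; ρ = a/2 = 0.2720
P₀ = 0.572324 (from M/M/c formula)
C(c,a) = [a^c/(c!(1−ρ))]·P₀ = [0.29594/(2·0.7280)]·0.572324
= 0.20326·0.572324 = 0.116329

Final: 0.116329


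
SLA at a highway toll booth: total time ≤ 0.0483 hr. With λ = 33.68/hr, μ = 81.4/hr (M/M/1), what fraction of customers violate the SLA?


W ~ Exponential(μ−λ) for M/M/1.
μ − λ = 81.4 − 33.68 = 47.7200
P(W > t) = e^{−(μ−λ)t} = e^{−2.3049} = 0.099771

Final: 0.099771


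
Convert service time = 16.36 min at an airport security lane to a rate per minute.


μ = 1/(service time) in consistent units.
1 minute = 1 min, so μ = 1/16.36 = 0.06112 per minute

Final: 0.06112 /min


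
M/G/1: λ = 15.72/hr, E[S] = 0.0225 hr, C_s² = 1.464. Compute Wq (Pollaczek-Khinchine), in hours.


ρ = λ·E[S] = 15.72·0.0225 = 0.3537
E[S²] = E[S]²(1+C_s²) = 0.0225²·(1+1.464) = 0.001247
Wq = λ·E[S²]/(2(1−ρ)) = 15.72·0.001247/(2·0.6463) = 0.01517 hr

Final: 0.01517 hr


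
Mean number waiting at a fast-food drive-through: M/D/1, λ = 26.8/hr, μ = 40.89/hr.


ρ = 26.8/40.89 = 0.6554
M/D/1: Lq = ρ²/(2(1−ρ)) = 0.4296/(2·0.3446) = 0.62332

Final: 0.62332


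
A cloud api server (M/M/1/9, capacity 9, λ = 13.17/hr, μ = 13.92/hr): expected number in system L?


ρ = 13.17/13.92 = 0.9461
L = ρ[1 − (K+1)ρ^K + Kρ^(K+1)] / [(1−ρ)(1−ρ^(K+1))]
Numerator: 0.9461·(1 − 10·0.607462 + 9·0.574732) = 0.092693
Denominator: (0.05388)·(0.425268) = 0.022913
L = 0.092693/0.022913 = 4.0454

Final: 4.0454


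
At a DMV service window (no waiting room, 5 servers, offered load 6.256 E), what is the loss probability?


B(c,a) = (a^c/c!) / Σ_{k=0}^{c} a^k/k!
a^5/5! = 79.855063
Σ terms (k=0..5): 1.00000 + 6.25600 + 19.56877 + 40.80740 + 63.82278 + 79.85506 = 211.310015
B = 79.855063/211.310015 = 0.377905

Final: 0.377905


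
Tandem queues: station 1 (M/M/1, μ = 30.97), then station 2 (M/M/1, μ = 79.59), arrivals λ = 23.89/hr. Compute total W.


Each node sees arrival rate λ = 23.89/hr (tandem ⇒ throughput preserved).
W₁ = 1/(μ₁−λ) = 1/(30.97−23.89) = 0.14124 hr
W₂ = 1/(μ₂−λ) = 1/(79.59−23.89) = 0.01795 hr
W_total = W₁ + W₂ = 0.14124 + 0.01795 = 0.15920 hr

Final: 0.15920 hr


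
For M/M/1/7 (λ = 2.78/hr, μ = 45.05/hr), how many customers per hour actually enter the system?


ρ = 0.06171; P_K = (1−ρ)ρ^7/(1−ρ^8) = 0.000000003197
λ_eff = λ(1 − P_K) = 2.78·(1 − 0.000000003197) = 2.78·1.000000 = 2.7800 /hr

Final: 2.7800 /hr


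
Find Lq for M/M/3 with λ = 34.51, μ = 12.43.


a = λ/μ = 2.7763; ρ = a/3 = 0.9254
P₀ = 0.018027
Lq = P₀·a^c·ρ / (c!·(1−ρ)²) = 0.018027·21.40038·0.9254/(6·0.005558)
= 10.70616

Final: 10.70616


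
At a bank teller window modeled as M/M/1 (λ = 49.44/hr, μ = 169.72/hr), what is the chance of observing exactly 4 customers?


ρ = 49.44/169.72 = 0.2913
P_n = (1−ρ)·ρ^n = (1 − 0.2913)·0.2913^4 = 0.7087·0.007201 = 0.005103

Final: 0.005103


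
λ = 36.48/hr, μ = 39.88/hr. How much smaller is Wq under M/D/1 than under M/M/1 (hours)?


ρ = 36.48/39.88 = 0.9147
Wq(M/M/1) = ρ/(μ−λ) = 0.9147/3.40 = 0.26904 hr
Wq(M/D/1) = ρ/(2(μ−λ)) = 0.13452 hr
Savings = 0.26904 − 0.13452 = 0.13452 hr

Final: 0.13452 hr


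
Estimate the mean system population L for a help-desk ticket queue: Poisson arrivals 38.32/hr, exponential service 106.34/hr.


ρ = λ/μ = 38.32/106.34 = 0.3604
L = ρ/(1−ρ) = 0.3604/(1 − 0.3604) = 0.3604/0.6396 = 0.5634

Final: 0.5634


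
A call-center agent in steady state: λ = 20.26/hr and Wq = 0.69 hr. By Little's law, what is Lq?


Lq = λWq = 20.26·0.69 = 13.9794

Final: 13.9794


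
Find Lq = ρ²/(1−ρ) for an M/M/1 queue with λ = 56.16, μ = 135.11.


ρ = 56.16/135.11 = 0.4157
Lq = ρ²/(1−ρ) = 0.1728/0.5843 = 0.2957

Final: 0.2957


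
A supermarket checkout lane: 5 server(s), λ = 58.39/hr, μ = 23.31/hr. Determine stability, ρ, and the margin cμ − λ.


Total capacity cμ = 5·23.31 = 116.55/hr
ρ = λ/(cμ) = 58.39/116.55 = 0.5010
Stable ⇔ ρ < 1: YES
Spare capacity = cμ − λ = 116.55 − 58.39 = 58.16/hr

Final: ρ = 0.5010; stable; margin = 58.16/hr


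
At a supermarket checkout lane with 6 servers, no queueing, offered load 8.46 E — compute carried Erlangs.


B(6,8.46) = 0.414006 (Erlang-B)
Carried load = a(1 − B) = 8.46·(1 − 0.414006) = 8.46·0.585994 = 4.9575 E

Final: 4.9575 Erlangs


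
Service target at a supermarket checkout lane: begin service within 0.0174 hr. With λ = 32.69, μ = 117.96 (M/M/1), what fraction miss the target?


ρ = 32.69/117.96 = 0.2771
P(Wq > t) = ρ·e^{−(μ−λ)t} = 0.2771·e^{−1.4837}
= 0.2771·0.226797 = 0.062852

Final: 0.062852


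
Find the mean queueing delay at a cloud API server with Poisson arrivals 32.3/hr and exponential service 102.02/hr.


ρ = 32.3/102.02 = 0.3166
Wq = ρ/(μ−λ) = 0.3166/(102.02 − 32.3) = 0.3166/69.72 = 0.004541 hr

Final: 0.004541 hr


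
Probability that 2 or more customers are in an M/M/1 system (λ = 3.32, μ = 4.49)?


ρ = 3.32/4.49 = 0.7394
P(N ≥ n) = ρ^n = 0.7394^2 = 0.546743

Final: 0.546743


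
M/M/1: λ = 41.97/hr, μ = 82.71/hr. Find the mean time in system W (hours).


W = 1/(μ−λ) = 1/(82.71 − 41.97) = 1/40.74 = 0.02455 hr

Final: 0.02455 hr


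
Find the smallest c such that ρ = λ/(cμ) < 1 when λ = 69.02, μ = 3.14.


Stability requires cμ > λ ⇔ c > λ/μ.
λ/μ = 69.02/3.14 = 21.9809
Minimum integer c = ⌊21.9809⌋ + 1 = 22
Check: 22·3.14 = 69.08 > 69.02, while 21·3.14 = 65.94 ≤ 69.02

Final: 22 servers


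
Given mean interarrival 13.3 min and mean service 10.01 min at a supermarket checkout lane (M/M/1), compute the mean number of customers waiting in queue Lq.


λ = 60/13.3 = 4.5113 /hr
μ = 60/10.01 = 5.9940 /hr
ρ = λ/μ = 4.5113/5.9940 = 0.7526
Lq = ρ²/(1−ρ) = 0.5665/0.2474 = 2.2899

Final: 2.2899


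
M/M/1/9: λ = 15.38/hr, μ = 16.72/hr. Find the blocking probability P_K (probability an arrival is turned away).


ρ = λ/μ = 15.38/16.72 = 0.9199
P_K = (1−ρ)ρ^K/(1−ρ^(K+1)) = (0.08014·0.471499)/(1 − 0.433711)
= 0.037788/0.566289 = 0.066728

Final: 0.066728


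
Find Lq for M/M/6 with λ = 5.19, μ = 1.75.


a = λ/μ = 2.9657; ρ = a/6 = 0.4943
P₀ = 0.050723
Lq = P₀·a^c·ρ / (c!·(1−ρ)²) = 0.050723·680.41810·0.4943/(720·0.25575)
= 0.09264

Final: 0.09264


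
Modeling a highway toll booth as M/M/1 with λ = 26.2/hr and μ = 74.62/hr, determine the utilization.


ρ = λ/μ = 26.2/74.62 = 0.3511

Final: 0.3511


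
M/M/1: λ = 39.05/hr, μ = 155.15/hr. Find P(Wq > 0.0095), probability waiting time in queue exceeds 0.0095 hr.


ρ = 39.05/155.15 = 0.2517
P(Wq > t) = ρ·e^{−(μ−λ)t} = 0.2517·e^{−1.1030}
= 0.2517·0.331891 = 0.083534

Final: 0.083534


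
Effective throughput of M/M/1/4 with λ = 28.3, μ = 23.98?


ρ = 1.1802; P_K = (1−ρ)ρ^4/(1−ρ^5) = 0.271056
λ_eff = λ(1 − P_K) = 28.3·(1 − 0.271056) = 28.3·0.728944 = 20.6291 /hr

Final: 20.6291 /hr


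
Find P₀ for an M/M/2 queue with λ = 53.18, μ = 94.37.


a = λ/μ = 53.18/94.37 = 0.5635; ρ = a/c = 0.2818
Σ_{k=0}^{1} a^k/k! (terms k=0..1) = 1.00000 + 0.56353 = 1.56353
Tail: a^2/(2!(1−ρ)) = 0.31756/(2·0.7182) = 0.22107
P₀ = 1/(1.56353 + 0.22107) = 1/1.78460 = 0.560351

Final: 0.560351


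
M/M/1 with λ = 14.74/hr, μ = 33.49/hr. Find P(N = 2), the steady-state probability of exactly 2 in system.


ρ = 14.74/33.49 = 0.4401
P_n = (1−ρ)·ρ^n = (1 − 0.4401)·0.4401^2 = 0.5599·0.193716 = 0.108455

Final: 0.108455


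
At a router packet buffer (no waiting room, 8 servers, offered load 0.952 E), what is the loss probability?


B(c,a) = (a^c/c!) / Σ_{k=0}^{c} a^k/k!
a^8/8! = 0.00001673
Σ terms (k=0..8): 1.00000 + 0.95200 + 0.45315 + 0.14380 + 0.03422 + 0.006516 + 0.001034 + 0.0001406 + 0.00001673 = 2.590884
B = 0.00001673/2.590884 = 0.000006458

Final: 0.000006458


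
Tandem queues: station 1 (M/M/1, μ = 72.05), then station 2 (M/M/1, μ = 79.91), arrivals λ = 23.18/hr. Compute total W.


Each node sees arrival rate λ = 23.18/hr (tandem ⇒ throughput preserved).
W₁ = 1/(μ₁−λ) = 1/(72.05−23.18) = 0.02046 hr
W₂ = 1/(μ₂−λ) = 1/(79.91−23.18) = 0.01763 hr
W_total = W₁ + W₂ = 0.02046 + 0.01763 = 0.03809 hr

Final: 0.03809 hr


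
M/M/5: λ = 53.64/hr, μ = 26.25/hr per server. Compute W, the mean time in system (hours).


a = 2.0434; ρ = 0.4087; P₀ = 0.128503
Lq = P₀·a^c·ρ/(c!(1−ρ)²) = 0.04459
Wq = Lq/λ = 0.04459/53.64 = 0.0008314 hr
W = Wq + 1/μ = 0.0008314 + 0.03810 = 0.03893 hr

Final: 0.03893 hr


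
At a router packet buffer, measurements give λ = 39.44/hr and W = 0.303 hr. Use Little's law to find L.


L = λW = 39.44·0.303 = 11.9503

Final: 11.9503


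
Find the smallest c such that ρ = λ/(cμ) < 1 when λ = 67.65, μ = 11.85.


Stability requires cμ > λ ⇔ c > λ/μ.
λ/μ = 67.65/11.85 = 5.7089
Minimum integer c = ⌊5.7089⌋ + 1 = 6
Check: 6·11.85 = 71.10 > 67.65, while 5·11.85 = 59.25 ≤ 67.65

Final: 6 servers


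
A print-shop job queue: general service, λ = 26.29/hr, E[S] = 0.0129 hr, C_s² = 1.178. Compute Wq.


ρ = λ·E[S] = 26.29·0.0129 = 0.3391
E[S²] = E[S]²(1+C_s²) = 0.0129²·(1+1.178) = 0.0003624
Wq = λ·E[S²]/(2(1−ρ)) = 26.29·0.0003624/(2·0.6609) = 0.007209 hr

Final: 0.007209 hr


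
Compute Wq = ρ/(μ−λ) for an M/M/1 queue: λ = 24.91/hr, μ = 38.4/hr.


ρ = 24.91/38.4 = 0.6487
Wq = ρ/(μ−λ) = 0.6487/(38.4 − 24.91) = 0.6487/13.49 = 0.04809 hr

Final: 0.04809 hr


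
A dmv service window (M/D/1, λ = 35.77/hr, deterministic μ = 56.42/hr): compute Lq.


ρ = 35.77/56.42 = 0.6340
M/D/1: Lq = ρ²/(2(1−ρ)) = 0.4019/(2·0.3660) = 0.54910

Final: 0.54910


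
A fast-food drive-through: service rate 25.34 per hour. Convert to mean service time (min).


Mean service time = 1/μ = 1/25.34 hour = 0.03946 hour
In minutes: 0.03946 × 60 = 2.3678 min

Final: 2.3678 min


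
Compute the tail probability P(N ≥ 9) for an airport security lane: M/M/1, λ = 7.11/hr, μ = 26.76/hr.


ρ = 7.11/26.76 = 0.2657
P(N ≥ n) = ρ^n = 0.2657^9 = 0.000006599

Final: 0.000006599


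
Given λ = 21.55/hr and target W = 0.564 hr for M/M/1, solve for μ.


W = 1/(μ−λ) ⇒ μ − λ = 1/W = 1/0.564 = 1.7730
μ = λ + 1/W = 21.55 + 1.7730 = 23.3230 per hr

Final: 23.3230 /hr


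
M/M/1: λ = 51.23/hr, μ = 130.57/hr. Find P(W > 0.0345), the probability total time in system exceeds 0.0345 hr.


W ~ Exponential(μ−λ) for M/M/1.
μ − λ = 130.57 − 51.23 = 79.3400
P(W > t) = e^{−(μ−λ)t} = e^{−2.7372} = 0.064749

Final: 0.064749


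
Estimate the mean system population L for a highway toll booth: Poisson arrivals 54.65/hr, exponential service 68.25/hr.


ρ = λ/μ = 54.65/68.25 = 0.8007
L = ρ/(1−ρ) = 0.8007/(1 − 0.8007) = 0.8007/0.1993 = 4.0184

Final: 4.0184


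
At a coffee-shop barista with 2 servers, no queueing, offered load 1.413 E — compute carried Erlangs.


B(2,1.413) = 0.292642 (Erlang-B)
Carried load = a(1 − B) = 1.413·(1 − 0.292642) = 1.413·0.707358 = 0.9995 E

Final: 0.9995 Erlangs


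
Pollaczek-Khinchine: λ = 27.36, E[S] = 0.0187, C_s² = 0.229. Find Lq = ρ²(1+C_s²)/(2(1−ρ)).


ρ = λ·E[S] = 27.36·0.0187 = 0.5116
Lq = ρ²(1+C_s²)/(2(1−ρ)) = 0.2618·(1+0.229)/(2·0.4884)
= 0.2618·1.2290/0.9767 = 0.32937

Final: 0.32937


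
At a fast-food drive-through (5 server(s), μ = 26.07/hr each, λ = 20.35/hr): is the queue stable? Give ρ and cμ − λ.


Total capacity cμ = 5·26.07 = 130.35/hr
ρ = λ/(cμ) = 20.35/130.35 = 0.1561
Stable ⇔ ρ < 1: YES
Spare capacity = cμ − λ = 130.35 − 20.35 = 110.00/hr

Final: ρ = 0.1561; stable; margin = 110.00/hr


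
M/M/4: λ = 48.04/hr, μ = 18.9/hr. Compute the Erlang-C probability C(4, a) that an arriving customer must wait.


a = λ/μ = 2.5418; ρ = a/4 = 0.6354
P₀ = 0.070028 (from M/M/c formula)
C(c,a) = [a^c/(c!(1−ρ))]·P₀ = [41.74119/(24·0.3646)]·0.070028
= 4.77085·0.070028 = 0.334093

Final: 0.334093


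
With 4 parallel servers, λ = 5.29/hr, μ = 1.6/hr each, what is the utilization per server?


ρ = λ/(cμ) = 5.29/(4·1.6) = 5.29/6.40 = 0.8266

Final: 0.8266


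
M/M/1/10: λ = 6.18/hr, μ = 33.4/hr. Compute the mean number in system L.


ρ = 6.18/33.4 = 0.1850
L = ρ[1 − (K+1)ρ^K + Kρ^(K+1)] / [(1−ρ)(1−ρ^(K+1))]
Numerator: 0.1850·(1 − 11·0.00000004703 + 10·0.000000008703) = 0.185030
Denominator: (0.8150)·(1.000000) = 0.814970
L = 0.185030/0.814970 = 0.2270

Final: 0.2270


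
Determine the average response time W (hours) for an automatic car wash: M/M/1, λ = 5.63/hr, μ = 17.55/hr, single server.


W = 1/(μ−λ) = 1/(17.55 − 5.63) = 1/11.92 = 0.08389 hr

Final: 0.08389 hr


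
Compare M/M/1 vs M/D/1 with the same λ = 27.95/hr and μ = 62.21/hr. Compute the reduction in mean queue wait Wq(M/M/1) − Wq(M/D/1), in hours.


ρ = 27.95/62.21 = 0.4493
Wq(M/M/1) = ρ/(μ−λ) = 0.4493/34.26 = 0.01311 hr
Wq(M/D/1) = ρ/(2(μ−λ)) = 0.006557 hr
Savings = 0.01311 − 0.006557 = 0.006557 hr

Final: 0.006557 hr


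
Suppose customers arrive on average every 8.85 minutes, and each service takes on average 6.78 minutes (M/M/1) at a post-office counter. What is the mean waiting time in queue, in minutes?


λ = 60/8.85 = 6.7797 /hr
μ = 60/6.78 = 8.8496 /hr
ρ = λ/μ = 6.7797/8.8496 = 0.7661
Wq = ρ/(μ−λ) = 0.7661/(8.8496−6.7797) = 0.37012 hr
In minutes: 0.37012·60 = 22.207 min

Final: 22.207 min


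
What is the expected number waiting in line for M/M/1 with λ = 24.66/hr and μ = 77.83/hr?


ρ = 24.66/77.83 = 0.3168
Lq = ρ²/(1−ρ) = 0.1004/0.6832 = 0.1470

Final: 0.1470


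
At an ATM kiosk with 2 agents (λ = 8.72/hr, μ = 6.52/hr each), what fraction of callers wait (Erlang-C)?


a = λ/μ = 1.3374; ρ = a/2 = 0.6687
P₀ = 0.198529 (from M/M/c formula)
C(c,a) = [a^c/(c!(1−ρ))]·P₀ = [1.78870/(2·0.3313)]·0.198529
= 2.69961·0.198529 = 0.535953

Final: 0.535953


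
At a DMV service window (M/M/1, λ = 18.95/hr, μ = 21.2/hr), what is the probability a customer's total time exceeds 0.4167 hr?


W ~ Exponential(μ−λ) for M/M/1.
μ − λ = 21.2 − 18.95 = 2.2500
P(W > t) = e^{−(μ−λ)t} = e^{−0.9376} = 0.391576

Final: 0.391576


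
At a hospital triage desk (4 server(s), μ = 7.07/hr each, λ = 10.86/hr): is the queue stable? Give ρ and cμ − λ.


Total capacity cμ = 4·7.07 = 28.28/hr
ρ = λ/(cμ) = 10.86/28.28 = 0.3840
Stable ⇔ ρ < 1: YES
Spare capacity = cμ − λ = 28.28 − 10.86 = 17.42/hr

Final: ρ = 0.3840; stable; margin = 17.42/hr


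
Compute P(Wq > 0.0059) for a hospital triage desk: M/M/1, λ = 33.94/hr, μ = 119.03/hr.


ρ = 33.94/119.03 = 0.2851
P(Wq > t) = ρ·e^{−(μ−λ)t} = 0.2851·e^{−0.5020}
= 0.2851·0.605300 = 0.172594

Final: 0.172594


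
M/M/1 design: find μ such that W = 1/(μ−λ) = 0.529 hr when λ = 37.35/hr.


W = 1/(μ−λ) ⇒ μ − λ = 1/W = 1/0.529 = 1.8904
μ = λ + 1/W = 37.35 + 1.8904 = 39.2404 per hr

Final: 39.2404 /hr


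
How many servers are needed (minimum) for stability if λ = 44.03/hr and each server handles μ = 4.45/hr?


Stability requires cμ > λ ⇔ c > λ/μ.
λ/μ = 44.03/4.45 = 9.8944
Minimum integer c = ⌊9.8944⌋ + 1 = 10
Check: 10·4.45 = 44.50 > 44.03, while 9·4.45 = 40.05 ≤ 44.03

Final: 10 servers


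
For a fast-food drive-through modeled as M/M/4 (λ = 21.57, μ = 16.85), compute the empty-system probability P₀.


a = λ/μ = 21.57/16.85 = 1.2801; ρ = a/c = 0.3200
Σ_{k=0}^{3} a^k/k! (terms k=0..3) = 1.00000 + 1.28012 + 0.81935 + 0.34962 = 3.44909
Tail: a^4/(4!(1−ρ)) = 2.68535/(24·0.6800) = 0.16455
P₀ = 1/(3.44909 + 0.16455) = 1/3.61364 = 0.276729

Final: 0.276729


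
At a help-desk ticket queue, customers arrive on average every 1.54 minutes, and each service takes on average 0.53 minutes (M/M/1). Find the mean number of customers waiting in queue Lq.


λ = 60/1.54 = 38.9610 /hr
μ = 60/0.53 = 113.2075 /hr
ρ = λ/μ = 38.9610/113.2075 = 0.3442
Lq = ρ²/(1−ρ) = 0.1184/0.6558 = 0.1806

Final: 0.1806


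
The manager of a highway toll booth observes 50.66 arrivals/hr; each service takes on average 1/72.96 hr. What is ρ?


ρ = λ/μ = 50.66/72.96 = 0.6944

Final: 0.6944


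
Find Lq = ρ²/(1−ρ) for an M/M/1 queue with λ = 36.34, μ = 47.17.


ρ = 36.34/47.17 = 0.7704
Lq = ρ²/(1−ρ) = 0.5935/0.2296 = 2.5851

Final: 2.5851


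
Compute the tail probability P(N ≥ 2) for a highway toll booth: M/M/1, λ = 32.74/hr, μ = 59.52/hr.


ρ = 32.74/59.52 = 0.5501
P(N ≥ n) = ρ^n = 0.5501^2 = 0.302574

Final: 0.302574


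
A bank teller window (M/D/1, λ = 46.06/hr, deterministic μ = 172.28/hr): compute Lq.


ρ = 46.06/172.28 = 0.2674
M/D/1: Lq = ρ²/(2(1−ρ)) = 0.07148/(2·0.7326) = 0.04878

Final: 0.04878


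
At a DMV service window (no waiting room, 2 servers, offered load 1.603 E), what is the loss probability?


B(c,a) = (a^c/c!) / Σ_{k=0}^{c} a^k/k!
a^2/2! = 1.284804
Σ terms (k=0..2): 1.00000 + 1.60300 + 1.28480 = 3.887804
B = 1.284804/3.887804 = 0.330470

Final: 0.330470


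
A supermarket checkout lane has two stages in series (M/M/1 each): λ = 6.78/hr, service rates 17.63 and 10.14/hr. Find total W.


Each node sees arrival rate λ = 6.78/hr (tandem ⇒ throughput preserved).
W₁ = 1/(μ₁−λ) = 1/(17.63−6.78) = 0.09217 hr
W₂ = 1/(μ₂−λ) = 1/(10.14−6.78) = 0.29762 hr
W_total = W₁ + W₂ = 0.09217 + 0.29762 = 0.38978 hr

Final: 0.38978 hr


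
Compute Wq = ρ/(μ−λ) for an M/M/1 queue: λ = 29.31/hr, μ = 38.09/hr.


ρ = 29.31/38.09 = 0.7695
Wq = ρ/(μ−λ) = 0.7695/(38.09 − 29.31) = 0.7695/8.78 = 0.08764 hr

Final: 0.08764 hr


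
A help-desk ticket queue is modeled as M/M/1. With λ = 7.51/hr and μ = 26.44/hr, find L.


ρ = λ/μ = 7.51/26.44 = 0.2840
L = ρ/(1−ρ) = 0.2840/(1 − 0.2840) = 0.2840/0.7160 = 0.3967

Final: 0.3967


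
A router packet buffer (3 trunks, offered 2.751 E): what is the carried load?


B(3,2.751) = 0.315307 (Erlang-B)
Carried load = a(1 − B) = 2.751·(1 − 0.315307) = 2.751·0.684693 = 1.8836 E

Final: 1.8836 Erlangs


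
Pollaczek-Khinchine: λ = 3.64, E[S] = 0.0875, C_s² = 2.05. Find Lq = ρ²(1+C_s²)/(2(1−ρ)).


ρ = λ·E[S] = 3.64·0.0875 = 0.3185
Lq = ρ²(1+C_s²)/(2(1−ρ)) = 0.1014·(1+2.05)/(2·0.6815)
= 0.1014·3.0500/1.3630 = 0.22700

Final: 0.22700


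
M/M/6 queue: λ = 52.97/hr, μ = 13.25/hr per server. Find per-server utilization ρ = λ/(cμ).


ρ = λ/(cμ) = 52.97/(6·13.25) = 52.97/79.50 = 0.6663

Final: 0.6663


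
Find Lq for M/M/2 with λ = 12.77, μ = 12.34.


a = λ/μ = 1.0348; ρ = a/2 = 0.5174
P₀ = 0.318024
Lq = P₀·a^c·ρ / (c!·(1−ρ)²) = 0.318024·1.07091·0.5174/(2·0.23288)
= 0.37835

Final: 0.37835


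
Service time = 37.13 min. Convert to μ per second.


μ = 1/(service time) in consistent units.
1 second = 0.0166667 min, so μ = 0.0166667/37.13 = 0.0004489 per second

Final: 0.0004489 /sec


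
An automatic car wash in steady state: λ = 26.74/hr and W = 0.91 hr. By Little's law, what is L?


L = λW = 26.74·0.91 = 24.3334

Final: 24.3334


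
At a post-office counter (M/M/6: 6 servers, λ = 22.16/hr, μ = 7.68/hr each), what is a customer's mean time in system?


a = 2.8854; ρ = 0.4809; P₀ = 0.055093
Lq = P₀·a^c·ρ/(c!(1−ρ)²) = 0.07881
Wq = Lq/λ = 0.07881/22.16 = 0.003556 hr
W = Wq + 1/μ = 0.003556 + 0.13021 = 0.13376 hr

Final: 0.13376 hr


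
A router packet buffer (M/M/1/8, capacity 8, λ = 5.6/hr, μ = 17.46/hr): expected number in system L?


ρ = 5.6/17.46 = 0.3207
L = ρ[1 − (K+1)ρ^K + Kρ^(K+1)] / [(1−ρ)(1−ρ^(K+1))]
Numerator: 0.3207·(1 − 9·0.0001120 + 8·0.00003592) = 0.320502
Denominator: (0.6793)·(0.999964) = 0.679242
L = 0.320502/0.679242 = 0.4719

Final: 0.4719


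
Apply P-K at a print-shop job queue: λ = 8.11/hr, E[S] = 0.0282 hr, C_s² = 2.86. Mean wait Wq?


ρ = λ·E[S] = 8.11·0.0282 = 0.2287
E[S²] = E[S]²(1+C_s²) = 0.0282²·(1+2.86) = 0.003070
Wq = λ·E[S²]/(2(1−ρ)) = 8.11·0.003070/(2·0.7713) = 0.01614 hr

Final: 0.01614 hr


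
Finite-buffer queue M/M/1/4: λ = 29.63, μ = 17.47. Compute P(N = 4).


ρ = λ/μ = 29.63/17.47 = 1.6961
P_K = (1−ρ)ρ^K/(1−ρ^(K+1)) = (-0.6961·8.274752)/(1 − 14.034396)
= -5.759644/-13.034396 = 0.441880

Final: 0.441880


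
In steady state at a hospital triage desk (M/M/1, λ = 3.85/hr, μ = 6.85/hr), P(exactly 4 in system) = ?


ρ = 3.85/6.85 = 0.5620
P_n = (1−ρ)·ρ^n = (1 − 0.5620)·0.5620^4 = 0.4380·0.099789 = 0.043703

Final: 0.043703


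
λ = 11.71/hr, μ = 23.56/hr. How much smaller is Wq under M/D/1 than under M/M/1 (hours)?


ρ = 11.71/23.56 = 0.4970
Wq(M/M/1) = ρ/(μ−λ) = 0.4970/11.85 = 0.04194 hr
Wq(M/D/1) = ρ/(2(μ−λ)) = 0.02097 hr
Savings = 0.04194 − 0.02097 = 0.02097 hr

Final: 0.02097 hr


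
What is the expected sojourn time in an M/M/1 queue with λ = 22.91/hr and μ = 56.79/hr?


W = 1/(μ−λ) = 1/(56.79 − 22.91) = 1/33.88 = 0.02952 hr

Final: 0.02952 hr


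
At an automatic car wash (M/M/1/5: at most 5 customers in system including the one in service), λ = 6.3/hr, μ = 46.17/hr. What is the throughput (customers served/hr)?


ρ = 0.1365; P_K = (1−ρ)ρ^5/(1−ρ^6) = 0.00004085
λ_eff = λ(1 − P_K) = 6.3·(1 − 0.00004085) = 6.3·0.999959 = 6.2997 /hr

Final: 6.2997 /hr


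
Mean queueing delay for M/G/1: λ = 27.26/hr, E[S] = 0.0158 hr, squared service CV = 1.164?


ρ = λ·E[S] = 27.26·0.0158 = 0.4307
E[S²] = E[S]²(1+C_s²) = 0.0158²·(1+1.164) = 0.0005402
Wq = λ·E[S²]/(2(1−ρ)) = 27.26·0.0005402/(2·0.5693) = 0.01293 hr

Final: 0.01293 hr


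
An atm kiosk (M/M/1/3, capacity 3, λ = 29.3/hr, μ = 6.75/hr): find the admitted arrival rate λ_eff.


ρ = 4.3407; P_K = (1−ρ)ρ^3/(1−ρ^4) = 0.771799
λ_eff = λ(1 − P_K) = 29.3·(1 − 0.771799) = 29.3·0.228201 = 6.6863 /hr

Final: 6.6863 /hr


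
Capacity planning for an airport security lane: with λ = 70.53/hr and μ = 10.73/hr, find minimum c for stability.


Stability requires cμ > λ ⇔ c > λ/μ.
λ/μ = 70.53/10.73 = 6.5732
Minimum integer c = ⌊6.5732⌋ + 1 = 7
Check: 7·10.73 = 75.11 > 70.53, while 6·10.73 = 64.38 ≤ 70.53

Final: 7 servers


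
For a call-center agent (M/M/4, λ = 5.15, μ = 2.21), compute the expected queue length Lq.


a = λ/μ = 2.3303; ρ = a/4 = 0.5826
P₀ = 0.090105
Lq = P₀·a^c·ρ / (c!·(1−ρ)²) = 0.090105·29.48898·0.5826/(24·0.17424)
= 0.37017

Final: 0.37017


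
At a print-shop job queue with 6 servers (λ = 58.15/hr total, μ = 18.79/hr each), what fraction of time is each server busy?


ρ = λ/(cμ) = 58.15/(6·18.79) = 58.15/112.74 = 0.5158

Final: 0.5158


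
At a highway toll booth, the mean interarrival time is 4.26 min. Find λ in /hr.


λ = 1/(interarrival time) in consistent units.
1 hour = 60 min, so λ = 60/4.26 = 14.0845 per hour

Final: 14.0845 /hr


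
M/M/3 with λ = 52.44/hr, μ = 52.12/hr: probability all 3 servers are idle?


a = λ/μ = 52.44/52.12 = 1.0061; ρ = a/c = 0.3354
Σ_{k=0}^{2} a^k/k! (terms k=0..2) = 1.00000 + 1.00614 + 0.50616 = 2.51230
Tail: a^3/(3!(1−ρ)) = 1.01853/(6·0.6646) = 0.25542
P₀ = 1/(2.51230 + 0.25542) = 1/2.76772 = 0.361309

Final: 0.361309


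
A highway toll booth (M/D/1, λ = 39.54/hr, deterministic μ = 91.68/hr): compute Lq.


ρ = 39.54/91.68 = 0.4313
M/D/1: Lq = ρ²/(2(1−ρ)) = 0.1860/(2·0.5687) = 0.16353

Final: 0.16353


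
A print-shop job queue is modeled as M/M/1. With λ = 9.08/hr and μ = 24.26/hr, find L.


ρ = λ/μ = 9.08/24.26 = 0.3743
L = ρ/(1−ρ) = 0.3743/(1 − 0.3743) = 0.3743/0.6257 = 0.5982

Final: 0.5982


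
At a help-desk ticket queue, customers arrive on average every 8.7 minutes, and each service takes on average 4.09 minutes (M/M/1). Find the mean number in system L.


λ = 60/8.7 = 6.8966 /hr
μ = 60/4.09 = 14.6699 /hr
ρ = λ/μ = 6.8966/14.6699 = 0.4701
L = ρ/(1−ρ) = 0.4701/0.5299 = 0.8872

Final: 0.8872


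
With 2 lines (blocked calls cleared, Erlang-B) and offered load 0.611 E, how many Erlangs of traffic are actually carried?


B(2,0.611) = 0.103835 (Erlang-B)
Carried load = a(1 − B) = 0.611·(1 − 0.103835) = 0.611·0.896165 = 0.5476 E

Final: 0.5476 Erlangs


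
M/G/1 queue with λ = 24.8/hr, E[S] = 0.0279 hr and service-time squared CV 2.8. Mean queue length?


ρ = λ·E[S] = 24.8·0.0279 = 0.6919
Lq = ρ²(1+C_s²)/(2(1−ρ)) = 0.4788·(1+2.8)/(2·0.3081)
= 0.4788·3.8000/0.6162 = 2.95258

Final: 2.95258


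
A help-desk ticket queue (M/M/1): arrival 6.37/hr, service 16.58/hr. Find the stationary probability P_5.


ρ = 6.37/16.58 = 0.3842
P_n = (1−ρ)·ρ^n = (1 − 0.3842)·0.3842^5 = 0.6158·0.008371 = 0.005155

Final: 0.005155


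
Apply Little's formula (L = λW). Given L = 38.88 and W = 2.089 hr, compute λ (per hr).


λ = L/W = 38.88/2.089 = 18.6118 /hr

Final: 18.6118 /hr


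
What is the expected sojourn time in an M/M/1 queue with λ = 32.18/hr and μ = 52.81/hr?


W = 1/(μ−λ) = 1/(52.81 − 32.18) = 1/20.63 = 0.04847 hr

Final: 0.04847 hr


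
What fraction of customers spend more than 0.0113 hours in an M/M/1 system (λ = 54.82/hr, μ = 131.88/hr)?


W ~ Exponential(μ−λ) for M/M/1.
μ − λ = 131.88 − 54.82 = 77.0600
P(W > t) = e^{−(μ−λ)t} = e^{−0.8708} = 0.418626

Final: 0.418626


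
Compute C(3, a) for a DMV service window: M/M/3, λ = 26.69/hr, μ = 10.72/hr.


a = λ/μ = 2.4897; ρ = a/3 = 0.8299
P₀ = 0.046057 (from M/M/c formula)
C(c,a) = [a^c/(c!(1−ρ))]·P₀ = [15.43339/(6·0.1701)]·0.046057
= 15.12303·0.046057 = 0.696523

Final: 0.696523


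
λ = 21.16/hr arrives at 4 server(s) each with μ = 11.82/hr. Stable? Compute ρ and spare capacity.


Total capacity cμ = 4·11.82 = 47.28/hr
ρ = λ/(cμ) = 21.16/47.28 = 0.4475
Stable ⇔ ρ < 1: YES
Spare capacity = cμ − λ = 47.28 − 21.16 = 26.12/hr

Final: ρ = 0.4475; stable; margin = 26.12/hr


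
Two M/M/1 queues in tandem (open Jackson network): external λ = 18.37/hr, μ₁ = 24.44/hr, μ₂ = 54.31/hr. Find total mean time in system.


Each node sees arrival rate λ = 18.37/hr (tandem ⇒ throughput preserved).
W₁ = 1/(μ₁−λ) = 1/(24.44−18.37) = 0.16474 hr
W₂ = 1/(μ₂−λ) = 1/(54.31−18.37) = 0.02782 hr
W_total = W₁ + W₂ = 0.16474 + 0.02782 = 0.19257 hr

Final: 0.19257 hr


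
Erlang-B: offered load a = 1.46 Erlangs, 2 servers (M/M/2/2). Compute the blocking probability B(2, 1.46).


B(c,a) = (a^c/c!) / Σ_{k=0}^{c} a^k/k!
a^2/2! = 1.065800
Σ terms (k=0..2): 1.00000 + 1.46000 + 1.06580 = 3.525800
B = 1.065800/3.525800 = 0.302286

Final: 0.302286


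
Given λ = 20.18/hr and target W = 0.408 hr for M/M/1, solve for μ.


W = 1/(μ−λ) ⇒ μ − λ = 1/W = 1/0.408 = 2.4510
μ = λ + 1/W = 20.18 + 2.4510 = 22.6310 per hr

Final: 22.6310 /hr


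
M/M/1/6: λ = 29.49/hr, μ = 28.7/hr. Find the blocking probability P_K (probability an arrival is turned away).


ρ = λ/μ = 29.49/28.7 = 1.0275
P_K = (1−ρ)ρ^K/(1−ρ^(K+1)) = (-0.02753·1.176948)/(1 − 1.209345)
= -0.032397/-0.209345 = 0.154753

Final: 0.154753


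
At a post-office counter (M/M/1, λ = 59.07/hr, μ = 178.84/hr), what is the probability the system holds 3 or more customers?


ρ = 59.07/178.84 = 0.3303
P(N ≥ n) = ρ^n = 0.3303^3 = 0.036034

Final: 0.036034


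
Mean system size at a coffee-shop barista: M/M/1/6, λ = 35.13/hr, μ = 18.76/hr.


ρ = 35.13/18.76 = 1.8726
L = ρ[1 − (K+1)ρ^K + Kρ^(K+1)] / [(1−ρ)(1−ρ^(K+1))]
Numerator: 1.8726·(1 − 7·43.119319 + 6·80.745292) = 343.877981
Denominator: (-0.8726)·(-79.745292) = 69.585844
L = 343.877981/69.585844 = 4.9418

Final: 4.9418


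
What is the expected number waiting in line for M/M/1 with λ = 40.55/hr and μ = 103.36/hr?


ρ = 40.55/103.36 = 0.3923
Lq = ρ²/(1−ρ) = 0.1539/0.6077 = 0.2533

Final: 0.2533


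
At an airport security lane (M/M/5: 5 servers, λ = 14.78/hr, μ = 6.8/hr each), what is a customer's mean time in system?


a = 2.1735; ρ = 0.4347; P₀ = 0.112460
Lq = P₀·a^c·ρ/(c!(1−ρ)²) = 0.06184
Wq = Lq/λ = 0.06184/14.78 = 0.004184 hr
W = Wq + 1/μ = 0.004184 + 0.14706 = 0.15124 hr

Final: 0.15124 hr


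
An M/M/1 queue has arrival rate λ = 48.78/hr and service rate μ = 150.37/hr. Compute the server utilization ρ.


ρ = λ/μ = 48.78/150.37 = 0.3244

Final: 0.3244


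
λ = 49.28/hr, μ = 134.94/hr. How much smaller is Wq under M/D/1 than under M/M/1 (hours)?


ρ = 49.28/134.94 = 0.3652
Wq(M/M/1) = ρ/(μ−λ) = 0.3652/85.66 = 0.004263 hr
Wq(M/D/1) = ρ/(2(μ−λ)) = 0.002132 hr
Savings = 0.004263 − 0.002132 = 0.002132 hr

Final: 0.002132 hr


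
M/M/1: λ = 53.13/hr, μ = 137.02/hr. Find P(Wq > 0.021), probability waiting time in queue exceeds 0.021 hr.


ρ = 53.13/137.02 = 0.3878
P(Wq > t) = ρ·e^{−(μ−λ)t} = 0.3878·e^{−1.7617}
= 0.3878·0.171754 = 0.066598

Final: 0.066598


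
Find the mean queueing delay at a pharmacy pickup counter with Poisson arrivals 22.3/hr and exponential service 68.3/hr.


ρ = 22.3/68.3 = 0.3265
Wq = ρ/(μ−λ) = 0.3265/(68.3 − 22.3) = 0.3265/46.00 = 0.007098 hr

Final: 0.007098 hr


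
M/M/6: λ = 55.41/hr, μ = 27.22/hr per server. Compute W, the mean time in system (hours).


a = 2.0356; ρ = 0.3393; P₀ = 0.130382
Lq = P₀·a^c·ρ/(c!(1−ρ)²) = 0.01001
Wq = Lq/λ = 0.01001/55.41 = 0.0001807 hr
W = Wq + 1/μ = 0.0001807 + 0.03674 = 0.03692 hr

Final: 0.03692 hr


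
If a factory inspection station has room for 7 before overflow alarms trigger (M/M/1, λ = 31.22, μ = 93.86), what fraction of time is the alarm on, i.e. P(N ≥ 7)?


ρ = 31.22/93.86 = 0.3326
P(N ≥ n) = ρ^n = 0.3326^7 = 0.0004505

Final: 0.0004505
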